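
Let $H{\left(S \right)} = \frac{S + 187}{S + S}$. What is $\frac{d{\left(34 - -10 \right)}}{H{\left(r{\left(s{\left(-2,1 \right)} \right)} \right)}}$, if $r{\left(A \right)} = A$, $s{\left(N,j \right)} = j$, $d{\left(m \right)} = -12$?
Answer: $- \frac{6}{47} \approx -0.12766$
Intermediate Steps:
$H{\left(S \right)} = \frac{187 + S}{2 S}$
$\frac{d{\left(34 - -10 \right)}}{H{\left(r{\left(s{\left(-2,1 \right)} \right)} \right)}} = - \frac{12}{\frac{1}{2} \cdot 1^{-1} \left(187 + 1\right)} = - \frac{12}{\frac{1}{2} \cdot 1 \cdot 188} = - \frac{12}{94} = \left(-12\right) \frac{1}{94} = - \frac{6}{47}$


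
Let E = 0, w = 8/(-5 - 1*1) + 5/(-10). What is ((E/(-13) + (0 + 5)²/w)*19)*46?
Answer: -131100/11 ≈ -11918.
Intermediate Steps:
w = -11/6 (w = 8/(-5 - 1) + 5*(-⅒) = 8/(-6) - ½ = 8*(-⅙) - ½ = -4/3 - ½ = -11/6 ≈ -1.8333)
((E/(-13) + (0 + 5)²/w)*19)*46 = ((0/(-13) + (0 + 5)²/(-11/6))*19)*46 = ((0*(-1/13) + 5²*(-6/11))*19)*46 = ((0 + 25*(-6/11))*19)*46 = ((0 - 150/11)*19)*46 = -150/11*19*46 = -2850/11*46 = -131100/11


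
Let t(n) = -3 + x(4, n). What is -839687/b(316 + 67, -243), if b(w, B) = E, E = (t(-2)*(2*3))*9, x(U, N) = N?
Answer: 839687/270 ≈ 3110.0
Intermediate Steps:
t(n) = -3 + n
E = -270 (E = ((-3 - 2)*(2*3))*9 = -5*6*9 = -30*9 = -270)
b(w, B) = -270
-839687/b(316 + 67, -243) = -839687/(-270) = -839687*(-1/270) = 839687/270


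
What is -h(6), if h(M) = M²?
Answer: -36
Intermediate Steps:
-h(6) = -1*6² = -1*36 = -36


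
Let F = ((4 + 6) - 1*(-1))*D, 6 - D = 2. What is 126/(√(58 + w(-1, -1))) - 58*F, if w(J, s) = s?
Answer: -2552 + 42*√57/19 ≈ -2535.3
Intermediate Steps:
D = 4 (D = 6 - 1*2 = 6 - 2 = 4)
F = 44 (F = ((4 + 6) - 1*(-1))*4 = (10 + 1)*4 = 11*4 = 44)
126/(√(58 + w(-1, -1))) - 58*F = 126/(√(58 - 1)) - 58*44 = 126/(√57) - 2552 = 126*(√57/57) - 2552 = 42*√57/19 - 2552 = -2552 + 42*√57/19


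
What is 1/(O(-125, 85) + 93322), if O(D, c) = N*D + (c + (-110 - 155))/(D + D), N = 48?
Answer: 25/2183068 ≈ 1.1452e-5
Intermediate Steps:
O(D, c) = 48*D + (-265 + c)/(2*D) (O(D, c) = 48*D + (c + (-110 - 155))/(D + D) = 48*D + (c - 265)/((2*D)) = 48*D + (-265 + c)*(1/(2*D)) = 48*D + (-265 + c)/(2*D))
1/(O(-125, 85) + 93322) = 1/((½)*(-265 + 85 + 96*(-125)²)/(-125) + 93322) = 1/((½)*(-1/125)*(-265 + 85 + 96*15625) + 93322) = 1/((½)*(-1/125)*(-265 + 85 + 1500000) + 93322) = 1/((½)*(-1/125)*1499820 + 93322) = 1/(-149982/25 + 93322) = 1/(2183068/25) = 25/2183068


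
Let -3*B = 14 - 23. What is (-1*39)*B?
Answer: -117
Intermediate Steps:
B = 3 (B = -(14 - 23)/3 = -1/3*(-9) = 3)
(-1*39)*B = -1*39*3 = -39*3 = -117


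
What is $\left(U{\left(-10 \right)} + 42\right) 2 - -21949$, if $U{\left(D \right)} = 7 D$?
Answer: $21893$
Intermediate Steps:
$\left(U{\left(-10 \right)} + 42\right) 2 - -21949 = \left(7 \left(-10\right) + 42\right) 2 - -21949 = \left(-70 + 42\right) 2 + 21949 = \left(-28\right) 2 + 21949 = -56 + 21949 = 21893$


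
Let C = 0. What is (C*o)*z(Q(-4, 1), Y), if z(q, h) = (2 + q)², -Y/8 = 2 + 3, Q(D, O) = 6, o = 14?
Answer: 0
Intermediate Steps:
Y = -40 (Y = -8*(2 + 3) = -8*5 = -40)
(C*o)*z(Q(-4, 1), Y) = (0*14)*(2 + 6)² = 0*8² = 0*64 = 0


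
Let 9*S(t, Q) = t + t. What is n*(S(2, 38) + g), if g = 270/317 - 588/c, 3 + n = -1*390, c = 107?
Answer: 167926018/101757 ≈ 1650.3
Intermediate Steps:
n = -393 (n = -3 - 1*390 = -3 - 390 = -393)
g = -157506/33919 (g = 270/317 - 588/107 = -157506/33919 ≈ -4.6436)
S(t, Q) = 2*t/9 (S(t, Q) = (t + t)/9 = (2*t)/9 = 2*t/9)
n*(S(2, 38) + g) = -393*((2/9)*2 - 157506/33919) = -393*(4/9 - 157506/33919) = -393*(-1281878/305271) = 167926018/101757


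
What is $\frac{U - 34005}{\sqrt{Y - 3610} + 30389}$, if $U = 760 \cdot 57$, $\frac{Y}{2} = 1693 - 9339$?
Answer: $\frac{31452615}{102612247} - \frac{1035 i \sqrt{18902}}{102612247} \approx 0.30652 - 0.0013867 i$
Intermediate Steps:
$Y = -15292$ ($Y = 2 \left(1693 - 9339\right) = 2 \left(-7646\right) = -15292$)
$U = 43320$
$\frac{U - 34005}{\sqrt{Y - 3610} + 30389} = \frac{43320 - 34005}{\sqrt{-15292 - 3610} + 30389} = \frac{9315}{\sqrt{-18902} + 30389} = \frac{9315}{i \sqrt{18902} + 30389} = \frac{9315}{30389 + i \sqrt{18902}}$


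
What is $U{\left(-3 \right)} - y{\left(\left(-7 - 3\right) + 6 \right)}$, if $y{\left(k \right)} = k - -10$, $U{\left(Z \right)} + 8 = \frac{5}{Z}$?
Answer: $- \frac{47}{3} \approx -15.667$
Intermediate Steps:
$U{\left(Z \right)} = -8 + \frac{5}{Z}$
$y{\left(k \right)} = 10 + k$ ($y{\left(k \right)} = k + 10 = 10 + k$)
$U{\left(-3 \right)} - y{\left(\left(-7 - 3\right) + 6 \right)} = \left(-8 + \frac{5}{-3}\right) - \left(10 + \left(\left(-7 - 3\right) + 6\right)\right) = \left(-8 + 5 \left(- \frac{1}{3}\right)\right) - \left(10 + \left(-10 + 6\right)\right) = \left(-8 - \frac{5}{3}\right) - \left(10 - 4\right) = - \frac{29}{3} - 6 = - \frac{47}{3}$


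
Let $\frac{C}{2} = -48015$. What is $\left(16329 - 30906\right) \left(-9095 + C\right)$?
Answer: $1532407125$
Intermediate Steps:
$C = -96030$ ($C = 2 \left(-48015\right) = -96030$)
$\left(16329 - 30906\right) \left(-9095 + C\right) = \left(16329 - 30906\right) \left(-9095 - 96030\right) = \left(-14577\right) \left(-105125\right) = 1532407125$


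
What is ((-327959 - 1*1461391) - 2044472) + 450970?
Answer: -3382852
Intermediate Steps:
((-327959 - 1*1461391) - 2044472) + 450970 = ((-327959 - 1461391) - 2044472) + 450970 = (-1789350 - 2044472) + 450970 = -3833822 + 450970 = -3382852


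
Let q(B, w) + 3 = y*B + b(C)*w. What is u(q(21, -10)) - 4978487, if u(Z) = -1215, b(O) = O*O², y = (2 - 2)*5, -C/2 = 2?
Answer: -4979702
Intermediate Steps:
C = -4 (C = -2*2 = -4)
y = 0 (y = 0*5 = 0)
b(O) = O³
q(B, w) = -3 - 64*w (q(B, w) = -3 + (0*B + (-4)³*w) = -3 + (0 - 64*w) = -3 - 64*w)
u(q(21, -10)) - 4978487 = -1215 - 4978487 = -4979702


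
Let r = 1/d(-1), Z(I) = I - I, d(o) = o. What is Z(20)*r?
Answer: 0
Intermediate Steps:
Z(I) = 0
r = -1 (r = 1/(-1) = 1*(-1) = -1)
Z(20)*r = 0*(-1) = 0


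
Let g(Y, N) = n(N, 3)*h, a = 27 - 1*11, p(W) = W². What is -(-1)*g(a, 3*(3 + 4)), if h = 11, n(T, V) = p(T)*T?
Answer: 101871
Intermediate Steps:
n(T, V) = T³ (n(T, V) = T²*T = T³)
a = 16 (a = 27 - 11 = 16)
g(Y, N) = 11*N³ (g(Y, N) = N³*11 = 11*N³)
-(-1)*g(a, 3*(3 + 4)) = -(-1)*11*(3*(3 + 4))³ = -(-1)*11*(3*7)³ = -(-1)*11*21³ = -(-1)*11*9261 = -(-1)*101871 = -1*(-101871) = 101871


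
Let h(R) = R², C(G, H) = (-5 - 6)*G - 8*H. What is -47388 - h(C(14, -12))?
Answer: -50752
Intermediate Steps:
C(G, H) = -11*G - 8*H
-47388 - h(C(14, -12)) = -47388 - (-11*14 - 8*(-12))² = -47388 - (-154 + 96)² = -47388 - 1*(-58)² = -47388 - 1*3364 = -47388 - 3364 = -50752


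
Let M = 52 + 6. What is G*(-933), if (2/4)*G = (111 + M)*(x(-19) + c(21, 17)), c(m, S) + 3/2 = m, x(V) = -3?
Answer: -5203341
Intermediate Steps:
M = 58
c(m, S) = -3/2 + m
G = 5577 (G = 2*((111 + 58)*(-3 + (-3/2 + 21))) = 2*(169*(-3 + 39/2)) = 2*(169*(33/2)) = 2*(5577/2) = 5577)
G*(-933) = 5577*(-933) = -5203341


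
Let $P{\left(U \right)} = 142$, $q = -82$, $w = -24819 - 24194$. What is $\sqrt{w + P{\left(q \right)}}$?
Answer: $i \sqrt{48871} \approx 221.07 i$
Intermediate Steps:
$w = -49013$
$\sqrt{w + P{\left(q \right)}} = \sqrt{-49013 + 142} = \sqrt{-48871} = i \sqrt{48871}$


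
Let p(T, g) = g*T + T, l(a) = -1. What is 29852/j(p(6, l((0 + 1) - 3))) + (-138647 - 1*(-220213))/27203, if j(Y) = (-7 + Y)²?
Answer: 816060690/1332947 ≈ 612.22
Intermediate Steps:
p(T, g) = T + T*g (p(T, g) = T*g + T = T + T*g)
29852/j(p(6, l((0 + 1) - 3))) + (-138647 - 1*(-220213))/27203 = 29852/((-7 + 6*(1 - 1))²) + (-138647 - 1*(-220213))/27203 = 29852/((-7 + 6*0)²) + (-138647 + 220213)*(1/27203) = 29852/((-7 + 0)²) + 81566*(1/27203) = 29852/((-7)²) + 81566/27203 = 29852/49 + 81566/27203 = 816060690/1332947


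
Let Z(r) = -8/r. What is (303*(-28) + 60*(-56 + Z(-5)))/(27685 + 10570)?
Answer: -11748/38255 ≈ -0.30710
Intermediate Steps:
(303*(-28) + 60*(-56 + Z(-5)))/(27685 + 10570) = (303*(-28) + 60*(-56 - 8/(-5)))/(27685 + 10570) = (-8484 + 60*(-56 - 8*(-⅕)))/38255 = (-8484 + 60*(-56 + 8/5))*(1/38255) = (-8484 + 60*(-272/5))*(1/38255) = (-8484 - 3264)*(1/38255) = -11748*1/38255 = -11748/38255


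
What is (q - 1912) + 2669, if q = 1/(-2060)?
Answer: 1559419/2060 ≈ 757.00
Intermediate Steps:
q = -1/2060 ≈ -0.00048544
(q - 1912) + 2669 = (-1/2060 - 1912) + 2669 = -3938721/2060 + 2669 = 1559419/2060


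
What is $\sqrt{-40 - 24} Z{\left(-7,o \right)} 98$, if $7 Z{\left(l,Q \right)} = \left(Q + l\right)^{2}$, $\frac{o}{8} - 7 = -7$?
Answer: $5488 i \approx 5488.0 i$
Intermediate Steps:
$o = 0$ ($o = 56 + 8 \left(-7\right) = 56 - 56 = 0$)
$Z{\left(l,Q \right)} = \frac{\left(Q + l\right)^{2}}{7}$
$\sqrt{-40 - 24} Z{\left(-7,o \right)} 98 = \sqrt{-40 - 24} \frac{\left(0 - 7\right)^{2}}{7} \cdot 98 = \sqrt{-64} \frac{\left(-7\right)^{2}}{7} \cdot 98 = 8 i \frac{1}{7} \cdot 49 \cdot 98 = 8 i 7 \cdot 98 = 56 i 98 = 5488 i$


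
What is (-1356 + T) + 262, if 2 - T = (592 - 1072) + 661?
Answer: -1273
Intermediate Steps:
T = -179 (T = 2 - ((592 - 1072) + 661) = 2 - (-480 + 661) = 2 - 1*181 = 2 - 181 = -179)
(-1356 + T) + 262 = (-1356 - 179) + 262 = -1535 + 262 = -1273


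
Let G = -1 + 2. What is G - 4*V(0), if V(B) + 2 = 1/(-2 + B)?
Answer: 11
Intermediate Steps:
G = 1
V(B) = -2 + 1/(-2 + B)
G - 4*V(0) = 1 - 4*(5 - 2*0)/(-2 + 0) = 1 - 4*(5 + 0)/(-2) = 1 - (-2)*5 = 1 - 4*(-5/2) = 1 + 10 = 11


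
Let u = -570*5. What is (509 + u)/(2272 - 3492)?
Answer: 2341/1220 ≈ 1.9189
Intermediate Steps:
u = -2850
(509 + u)/(2272 - 3492) = (509 - 2850)/(2272 - 3492) = -2341/(-1220) = -2341*(-1/1220) = 2341/1220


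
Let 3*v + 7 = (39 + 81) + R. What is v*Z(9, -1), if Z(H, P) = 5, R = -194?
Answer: -135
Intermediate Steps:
v = -27 (v = -7/3 + ((39 + 81) - 194)/3 = -7/3 + (120 - 194)/3 = -7/3 + (⅓)*(-74) = -7/3 - 74/3 = -27)
v*Z(9, -1) = -27*5 = -135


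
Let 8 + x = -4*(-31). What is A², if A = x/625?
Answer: 13456/390625 ≈ 0.034447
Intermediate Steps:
x = 116 (x = -8 - 4*(-31) = -8 + 124 = 116)
A = 116/625 ≈ 0.18560
A² = (116/625)² = 13456/390625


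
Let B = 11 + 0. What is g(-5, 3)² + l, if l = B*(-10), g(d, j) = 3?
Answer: -101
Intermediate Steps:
B = 11
l = -110 (l = 11*(-10) = -110)
g(-5, 3)² + l = 3² - 110 = 9 - 110 = -101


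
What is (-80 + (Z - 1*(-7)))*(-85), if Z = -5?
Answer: 6630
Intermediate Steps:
(-80 + (Z - 1*(-7)))*(-85) = (-80 + (-5 - 1*(-7)))*(-85) = (-80 + (-5 + 7))*(-85) = (-80 + 2)*(-85) = -78*(-85) = 6630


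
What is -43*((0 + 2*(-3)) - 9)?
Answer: 645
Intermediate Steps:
-43*((0 + 2*(-3)) - 9) = -43*((0 - 6) - 9) = -43*(-6 - 9) = -43*(-15) = 645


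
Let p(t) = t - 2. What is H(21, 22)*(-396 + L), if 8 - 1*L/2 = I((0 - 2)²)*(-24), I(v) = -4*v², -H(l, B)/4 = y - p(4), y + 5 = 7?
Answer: 0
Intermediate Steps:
y = 2 (y = -5 + 7 = 2)
p(t) = -2 + t
H(l, B) = 0 (H(l, B) = -4*(2 - (-2 + 4)) = -4*(2 - 1*2) = -4*(2 - 2) = -4*0 = 0)
L = -3056 (L = 16 - 2*(-4*(0 - 2)⁴)*(-24) = 16 - 2*(-4*((-2)²)²)*(-24) = 16 - 2*(-4*4²)*(-24) = 16 - 2*(-4*16)*(-24) = 16 - (-128)*(-24) = 16 - 2*1536 = 16 - 3072 = -3056)
H(21, 22)*(-396 + L) = 0*(-396 - 3056) = 0*(-3452) = 0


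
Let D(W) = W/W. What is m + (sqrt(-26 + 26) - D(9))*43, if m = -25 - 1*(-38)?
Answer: -30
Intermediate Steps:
D(W) = 1
m = 13 (m = -25 + 38 = 13)
m + (sqrt(-26 + 26) - D(9))*43 = 13 + (sqrt(-26 + 26) - 1*1)*43 = 13 + (sqrt(0) - 1)*43 = 13 + (0 - 1)*43 = 13 - 1*43 = 13 - 43 = -30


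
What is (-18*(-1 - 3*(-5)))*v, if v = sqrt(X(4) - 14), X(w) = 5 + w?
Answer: -252*I*sqrt(5) ≈ -563.49*I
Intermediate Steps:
v = I*sqrt(5) (v = sqrt((5 + 4) - 14) = sqrt(9 - 14) = sqrt(-5) = I*sqrt(5) ≈ 2.2361*I)
(-18*(-1 - 3*(-5)))*v = (-18*(-1 - 3*(-5)))*(I*sqrt(5)) = (-18*(-1 + 15))*(I*sqrt(5)) = (-18*14)*(I*sqrt(5)) = -252*I*sqrt(5)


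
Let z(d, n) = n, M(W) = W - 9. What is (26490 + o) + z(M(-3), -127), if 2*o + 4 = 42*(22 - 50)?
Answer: 25773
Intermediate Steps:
M(W) = -9 + W
o = -590 (o = -2 + (42*(22 - 50))/2 = -2 + (42*(-28))/2 = -2 + (½)*(-1176) = -2 - 588 = -590)
(26490 + o) + z(M(-3), -127) = (26490 - 590) - 127 = 25900 - 127 = 25773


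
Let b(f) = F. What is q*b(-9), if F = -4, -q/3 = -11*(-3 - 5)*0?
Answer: 0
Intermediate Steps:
q = 0 (q = -(-33)*(-3 - 5)*0 = -(-33)*(-8*0) = -(-33)*0 = -3*0 = 0)
b(f) = -4
q*b(-9) = 0*(-4) = 0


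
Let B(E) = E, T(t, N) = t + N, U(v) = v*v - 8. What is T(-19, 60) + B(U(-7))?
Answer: 82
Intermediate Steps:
U(v) = -8 + v² (U(v) = v² - 8 = -8 + v²)
T(t, N) = N + t
T(-19, 60) + B(U(-7)) = (60 - 19) + (-8 + (-7)²) = 41 + (-8 + 49) = 41 + 41 = 82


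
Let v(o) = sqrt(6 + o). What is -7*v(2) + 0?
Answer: -14*sqrt(2) ≈ -19.799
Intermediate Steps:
-7*v(2) + 0 = -7*sqrt(6 + 2) + 0 = -14*sqrt(2) + 0 = -14*sqrt(2)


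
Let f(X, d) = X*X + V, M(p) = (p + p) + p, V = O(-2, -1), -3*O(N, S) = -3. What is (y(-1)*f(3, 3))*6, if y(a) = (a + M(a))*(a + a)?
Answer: 480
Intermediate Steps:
O(N, S) = 1 (O(N, S) = -⅓*(-3) = 1)
V = 1
M(p) = 3*p (M(p) = 2*p + p = 3*p)
f(X, d) = 1 + X² (f(X, d) = X*X + 1 = X² + 1 = 1 + X²)
y(a) = 8*a² (y(a) = (a + 3*a)*(a + a) = (4*a)*(2*a) = 8*a²)
(y(-1)*f(3, 3))*6 = ((8*(-1)²)*(1 + 3²))*6 = ((8*1)*(1 + 9))*6 = (8*10)*6 = 80*6 = 480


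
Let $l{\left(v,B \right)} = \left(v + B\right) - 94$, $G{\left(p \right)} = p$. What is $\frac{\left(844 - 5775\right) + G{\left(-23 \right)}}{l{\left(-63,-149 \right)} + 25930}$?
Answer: $- \frac{2477}{12812} \approx -0.19333$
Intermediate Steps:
$l{\left(v,B \right)} = -94 + B + v$ ($l{\left(v,B \right)} = \left(B + v\right) - 94 = -94 + B + v$)
$\frac{\left(844 - 5775\right) + G{\left(-23 \right)}}{l{\left(-63,-149 \right)} + 25930} = \frac{\left(844 - 5775\right) - 23}{\left(-94 - 149 - 63\right) + 25930} = \frac{-4931 - 23}{-306 + 25930} = - \frac{4954}{25624} = \left(-4954\right) \frac{1}{25624} = - \frac{2477}{12812}$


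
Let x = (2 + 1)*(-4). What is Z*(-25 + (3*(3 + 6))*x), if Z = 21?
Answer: -7329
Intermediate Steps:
x = -12 (x = 3*(-4) = -12)
Z*(-25 + (3*(3 + 6))*x) = 21*(-25 + (3*(3 + 6))*(-12)) = 21*(-25 + (3*9)*(-12)) = 21*(-25 + 27*(-12)) = 21*(-25 - 324) = 21*(-349) = -7329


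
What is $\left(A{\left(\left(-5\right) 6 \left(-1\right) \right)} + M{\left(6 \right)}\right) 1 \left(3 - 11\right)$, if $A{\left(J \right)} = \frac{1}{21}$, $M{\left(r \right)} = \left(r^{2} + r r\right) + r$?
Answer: $- \frac{13112}{21} \approx -624.38$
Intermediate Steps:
$M{\left(r \right)} = r + 2 r^{2}$ ($M{\left(r \right)} = \left(r^{2} + r^{2}\right) + r = 2 r^{2} + r = r + 2 r^{2}$)
$A{\left(J \right)} = \frac{1}{21}$
$\left(A{\left(\left(-5\right) 6 \left(-1\right) \right)} + M{\left(6 \right)}\right) 1 \left(3 - 11\right) = \left(\frac{1}{21} + 6 \left(1 + 2 \cdot 6\right)\right) 1 \left(3 - 11\right) = \left(\frac{1}{21} + 6 \left(1 + 12\right)\right) 1 \left(-8\right) = \left(\frac{1}{21} + 6 \cdot 13\right) \left(-8\right) = \left(\frac{1}{21} + 78\right) \left(-8\right) = \frac{1639}{21} \left(-8\right) = - \frac{13112}{21}$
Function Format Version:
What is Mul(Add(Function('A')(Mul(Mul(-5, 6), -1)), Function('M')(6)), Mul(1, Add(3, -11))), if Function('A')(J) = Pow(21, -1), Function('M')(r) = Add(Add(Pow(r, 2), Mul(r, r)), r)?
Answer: Rational(-13112, 21) ≈ -624.38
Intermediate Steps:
Function('M')(r) = Add(r, Mul(2, Pow(r, 2))) (Function('M')(r) = Add(Add(Pow(r, 2), Pow(r, 2)), r) = Add(Mul(2, Pow(r, 2)), r) = Add(r, Mul(2, Pow(r, 2))))
Function('A')(J) = Rational(1, 21)
Mul(Add(Function('A')(Mul(Mul(-5, 6), -1)), Function('M')(6)), Mul(1, Add(3, -11))) = Mul(Add(Rational(1, 21), Mul(6, Add(1, Mul(2, 6)))), Mul(1, Add(3, -11))) = Mul(Add(Rational(1, 21), Mul(6, Add(1, 12))), Mul(1, -8)) = Mul(Add(Rational(1, 21), Mul(6, 13)), -8) = Mul(Add(Rational(1, 21), 78), -8) = Mul(Rational(1639, 21), -8) = Rational(-13112, 21)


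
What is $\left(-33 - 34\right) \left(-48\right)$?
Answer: $3216$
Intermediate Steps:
$\left(-33 - 34\right) \left(-48\right) = \left(-67\right) \left(-48\right) = 3216$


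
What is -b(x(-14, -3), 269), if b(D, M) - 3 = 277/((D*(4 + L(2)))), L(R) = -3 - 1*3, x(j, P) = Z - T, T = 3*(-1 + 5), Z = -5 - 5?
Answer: -409/44 ≈ -9.2955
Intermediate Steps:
Z = -10
T = 12 (T = 3*4 = 12)
x(j, P) = -22 (x(j, P) = -10 - 1*12 = -10 - 12 = -22)
L(R) = -6 (L(R) = -3 - 3 = -6)
b(D, M) = 3 - 277/(2*D) (b(D, M) = 3 + 277/((D*(4 - 6))) = 3 + 277/((D*(-2))) = 3 + 277/((-2*D)) = 3 + 277*(-1/(2*D)) = 3 - 277/(2*D))
-b(x(-14, -3), 269) = -(3 - 277/2/(-22)) = -(3 - 277/2*(-1/22)) = -(3 + 277/44) = -1*409/44 = -409/44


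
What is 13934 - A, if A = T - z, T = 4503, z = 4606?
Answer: 14037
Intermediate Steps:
A = -103 (A = 4503 - 1*4606 = 4503 - 4606 = -103)
13934 - A = 13934 - 1*(-103) = 13934 + 103 = 14037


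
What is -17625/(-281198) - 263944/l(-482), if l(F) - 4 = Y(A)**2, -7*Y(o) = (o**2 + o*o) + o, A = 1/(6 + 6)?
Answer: -384758835654183/5831202926 ≈ -65983.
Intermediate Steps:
A = 1/12 ≈ 0.083333
Y(o) = -2*o**2/7 - o/7 (Y(o) = -((o**2 + o*o) + o)/7 = -((o**2 + o**2) + o)/7 = -(2*o**2 + o)/7 = -(o + 2*o**2)/7 = -2*o**2/7 - o/7)
l(F) = 20737/5184 (l(F) = 4 + (-1/7*1/12*(1 + 2*(1/12)))**2 = 4 + (-1/7*1/12*(1 + 1/6))**2 = 4 + (-1/7*1/12*7/6)**2 = 4 + (-1/72)**2 = 4 + 1/5184 = 20737/5184)
-17625/(-281198) - 263944/l(-482) = -17625/(-281198) - 263944/20737/5184 = -17625*(-1/281198) - 263944*5184/20737 = 17625/281198 - 1368285696/20737 = -384758835654183/5831202926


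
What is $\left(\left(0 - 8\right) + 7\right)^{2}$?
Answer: $1$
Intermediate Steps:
$\left(\left(0 - 8\right) + 7\right)^{2} = \left(-8 + 7\right)^{2} = \left(-1\right)^{2} = 1$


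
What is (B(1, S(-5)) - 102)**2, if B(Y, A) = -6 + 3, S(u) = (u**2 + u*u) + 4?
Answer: 11025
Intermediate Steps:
S(u) = 4 + 2*u**2 (S(u) = (u**2 + u**2) + 4 = 2*u**2 + 4 = 4 + 2*u**2)
B(Y, A) = -3
(B(1, S(-5)) - 102)**2 = (-3 - 102)**2 = (-105)**2 = 11025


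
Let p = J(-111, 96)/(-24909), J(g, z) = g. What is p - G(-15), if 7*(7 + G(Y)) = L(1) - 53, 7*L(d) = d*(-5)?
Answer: 5971670/406847 ≈ 14.678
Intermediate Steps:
L(d) = -5*d/7 (L(d) = (d*(-5))/7 = (-5*d)/7 = -5*d/7)
p = 37/8303 (p = -111/(-24909) = -111*(-1/24909) = 37/8303 ≈ 0.0044562)
G(Y) = -719/49 (G(Y) = -7 + (-5/7*1 - 53)/7 = -7 + (-5/7 - 53)/7 = -7 + (⅐)*(-376/7) = -7 - 376/49 = -719/49)
p - G(-15) = 37/8303 - 1*(-719/49) = 37/8303 + 719/49 = 5971670/406847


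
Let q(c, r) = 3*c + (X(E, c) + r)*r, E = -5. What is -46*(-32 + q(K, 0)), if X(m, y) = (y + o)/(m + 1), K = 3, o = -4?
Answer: 1058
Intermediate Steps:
X(m, y) = (-4 + y)/(1 + m) (X(m, y) = (y - 4)/(m + 1) = (-4 + y)/(1 + m))
q(c, r) = 3*c + r*(1 + r - c/4) (q(c, r) = 3*c + ((-4 + c)/(1 - 5) + r)*r = 3*c + ((-4 + c)/(-4) + r)*r = 3*c + (-(-4 + c)/4 + r)*r = 3*c + ((1 - c/4) + r)*r = 3*c + (1 + r - c/4)*r = 3*c + r*(1 + r - c/4))
-46*(-32 + q(K, 0)) = -46*(-32 + (0 + 0**2 + 3*3 - 1/4*3*0)) = -46*(-32 + (0 + 0 + 9 + 0)) = -46*(-32 + 9) = -46*(-23) = 1058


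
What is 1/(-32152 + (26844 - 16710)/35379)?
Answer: -3931/126388386 ≈ -3.1103e-5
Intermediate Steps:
1/(-32152 + (26844 - 16710)/35379) = 1/(-32152 + 10134*(1/35379)) = 1/(-32152 + 1126/3931) = 1/(-126388386/3931) = -3931/126388386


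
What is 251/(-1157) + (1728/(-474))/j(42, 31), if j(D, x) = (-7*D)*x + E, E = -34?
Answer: -45265619/209038661 ≈ -0.21654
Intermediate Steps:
j(D, x) = -34 - 7*D*x (j(D, x) = (-7*D)*x - 34 = -7*D*x - 34 = -34 - 7*D*x)
251/(-1157) + (1728/(-474))/j(42, 31) = 251/(-1157) + (1728/(-474))/(-34 - 7*42*31) = 251*(-1/1157) + (1728*(-1/474))/(-34 - 9114) = -251/1157 - 288/79/(-9148) = -251/1157 - 288/79*(-1/9148) = -251/1157 + 72/180673 = -45265619/209038661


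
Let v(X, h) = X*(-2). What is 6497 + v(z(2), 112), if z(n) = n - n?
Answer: 6497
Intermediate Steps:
z(n) = 0
v(X, h) = -2*X
6497 + v(z(2), 112) = 6497 - 2*0 = 6497 + 0 = 6497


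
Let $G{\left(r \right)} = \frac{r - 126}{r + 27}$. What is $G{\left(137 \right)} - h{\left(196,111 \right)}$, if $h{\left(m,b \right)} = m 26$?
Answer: $- \frac{835733}{164} \approx -5095.9$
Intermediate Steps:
$h{\left(m,b \right)} = 26 m$
$G{\left(r \right)} = \frac{-126 + r}{27 + r}$
$G{\left(137 \right)} - h{\left(196,111 \right)} = \frac{-126 + 137}{27 + 137} - 26 \cdot 196 = \frac{1}{164} \cdot 11 - 5096 = \frac{11}{164} - 5096 = - \frac{835733}{164}$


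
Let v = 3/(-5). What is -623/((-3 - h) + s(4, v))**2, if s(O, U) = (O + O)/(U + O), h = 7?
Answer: -180047/16900 ≈ -10.654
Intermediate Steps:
v = -3/5 (v = 3*(-1/5) = -3/5 ≈ -0.60000)
s(O, U) = 2*O/(O + U) (s(O, U) = (2*O)/(O + U) = 2*O/(O + U))
-623/((-3 - h) + s(4, v))**2 = -623/((-3 - 1*7) + 2*4/(4 - 3/5))**2 = -623/((-3 - 7) + 2*4/(17/5))**2 = -623/(-10 + 2*4*(5/17))**2 = -623/(-10 + 40/17)**2 = -623/((-130/17)**2) = -623/16900/289 = -623*289/16900 = -180047/16900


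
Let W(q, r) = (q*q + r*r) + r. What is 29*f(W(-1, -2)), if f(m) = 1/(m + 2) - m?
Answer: -406/5 ≈ -81.200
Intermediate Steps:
W(q, r) = r + q**2 + r**2 (W(q, r) = (q**2 + r**2) + r = r + q**2 + r**2)
f(m) = 1/(2 + m) - m
29*f(W(-1, -2)) = 29*((1 - (-2 + (-1)**2 + (-2)**2)**2 - 2*(-2 + (-1)**2 + (-2)**2))/(2 + (-2 + (-1)**2 + (-2)**2))) = 29*((1 - (-2 + 1 + 4)**2 - 2*(-2 + 1 + 4))/(2 + (-2 + 1 + 4))) = 29*((1 - 1*3**2 - 2*3)/(2 + 3)) = 29*((1 - 1*9 - 6)/5) = 29*((1 - 9 - 6)/5) = 29*((1/5)*(-14)) = 29*(-14/5) = -406/5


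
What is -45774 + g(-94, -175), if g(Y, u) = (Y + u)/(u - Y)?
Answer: -3707425/81 ≈ -45771.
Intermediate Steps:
g(Y, u) = (Y + u)/(u - Y)
-45774 + g(-94, -175) = -45774 + (-94 - 175)/(-175 - 1*(-94)) = -45774 - 269/(-175 + 94) = -45774 - 269/(-81) = -45774 - 1/81*(-269) = -45774 + 269/81 = -3707425/81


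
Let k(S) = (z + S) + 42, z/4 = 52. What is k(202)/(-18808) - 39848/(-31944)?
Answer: 22969453/18775086 ≈ 1.2234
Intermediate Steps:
z = 208 (z = 4*52 = 208)
k(S) = 250 + S (k(S) = (208 + S) + 42 = 250 + S)
k(202)/(-18808) - 39848/(-31944) = (250 + 202)/(-18808) - 39848/(-31944) = 452*(-1/18808) - 39848*(-1/31944) = -113/4702 + 4981/3993 = 22969453/18775086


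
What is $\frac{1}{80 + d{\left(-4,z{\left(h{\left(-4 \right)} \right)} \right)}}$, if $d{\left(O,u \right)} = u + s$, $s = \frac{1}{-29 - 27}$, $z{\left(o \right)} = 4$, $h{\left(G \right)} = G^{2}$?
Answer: $\frac{56}{4703} \approx 0.011907$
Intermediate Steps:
$s = - \frac{1}{56}$ ($s = \frac{1}{-56} = - \frac{1}{56} \approx -0.017857$)
$d{\left(O,u \right)} = - \frac{1}{56} + u$ ($d{\left(O,u \right)} = u - \frac{1}{56} = - \frac{1}{56} + u$)
$\frac{1}{80 + d{\left(-4,z{\left(h{\left(-4 \right)} \right)} \right)}} = \frac{1}{80 + \left(- \frac{1}{56} + 4\right)} = \frac{1}{80 + \frac{223}{56}} = \frac{1}{\frac{4703}{56}} = \frac{56}{4703}$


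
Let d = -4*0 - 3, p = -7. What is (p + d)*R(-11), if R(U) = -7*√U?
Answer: 70*I*√11 ≈ 232.16*I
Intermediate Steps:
d = -3 (d = 0 - 3 = -3)
(p + d)*R(-11) = (-7 - 3)*(-7*I*√11) = -(-70)*I*√11 = 70*I*√11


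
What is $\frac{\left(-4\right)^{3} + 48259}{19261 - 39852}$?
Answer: $- \frac{48195}{20591} \approx -2.3406$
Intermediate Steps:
$\frac{\left(-4\right)^{3} + 48259}{19261 - 39852} = \frac{-64 + 48259}{-20591} = 48195 \left(- \frac{1}{20591}\right) = - \frac{48195}{20591}$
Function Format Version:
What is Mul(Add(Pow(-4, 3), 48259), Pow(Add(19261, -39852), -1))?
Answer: Rational(-48195, 20591) ≈ -2.3406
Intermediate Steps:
Mul(Add(Pow(-4, 3), 48259), Pow(Add(19261, -39852), -1)) = Mul(Add(-64, 48259), Pow(-20591, -1)) = Mul(48195, Rational(-1, 20591)) = Rational(-48195, 20591)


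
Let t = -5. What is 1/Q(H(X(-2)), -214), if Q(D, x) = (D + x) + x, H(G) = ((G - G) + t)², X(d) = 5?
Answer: -1/403 ≈ -0.0024814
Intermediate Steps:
H(G) = 25 (H(G) = ((G - G) - 5)² = (0 - 5)² = (-5)² = 25)
Q(D, x) = D + 2*x
1/Q(H(X(-2)), -214) = 1/(25 + 2*(-214)) = 1/(25 - 428) = 1/(-403) = -1/403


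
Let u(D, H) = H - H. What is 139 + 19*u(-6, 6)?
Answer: 139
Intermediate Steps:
u(D, H) = 0
139 + 19*u(-6, 6) = 139 + 19*0 = 139 + 0 = 139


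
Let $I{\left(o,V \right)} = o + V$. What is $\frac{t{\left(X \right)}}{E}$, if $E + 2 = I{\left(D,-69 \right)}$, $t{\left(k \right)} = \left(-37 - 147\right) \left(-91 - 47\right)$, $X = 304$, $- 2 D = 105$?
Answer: $- \frac{50784}{247} \approx -205.6$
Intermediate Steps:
$D = - \frac{105}{2}$ ($D = \left(- \frac{1}{2}\right) 105 = - \frac{105}{2} \approx -52.5$)
$t{\left(k \right)} = 25392$ ($t{\left(k \right)} = \left(-184\right) \left(-138\right) = 25392$)
$I{\left(o,V \right)} = V + o$
$E = - \frac{247}{2}$ ($E = -2 - \frac{243}{2} = - \frac{247}{2} \approx -123.5$)
$\frac{t{\left(X \right)}}{E} = \frac{25392}{- \frac{247}{2}} = 25392 \left(- \frac{2}{247}\right) = - \frac{50784}{247}$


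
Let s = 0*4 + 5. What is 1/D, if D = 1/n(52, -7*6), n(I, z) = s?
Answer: 5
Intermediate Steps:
s = 5 (s = 0 + 5 = 5)
n(I, z) = 5
D = ⅕ (D = 1/5 = ⅕ ≈ 0.20000)
1/D = 1/(⅕) = 5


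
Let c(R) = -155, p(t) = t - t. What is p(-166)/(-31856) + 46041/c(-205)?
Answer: -46041/155 ≈ -297.04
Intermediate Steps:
p(t) = 0
p(-166)/(-31856) + 46041/c(-205) = 0/(-31856) + 46041/(-155) = 0*(-1/31856) + 46041*(-1/155) = 0 - 46041/155 = -46041/155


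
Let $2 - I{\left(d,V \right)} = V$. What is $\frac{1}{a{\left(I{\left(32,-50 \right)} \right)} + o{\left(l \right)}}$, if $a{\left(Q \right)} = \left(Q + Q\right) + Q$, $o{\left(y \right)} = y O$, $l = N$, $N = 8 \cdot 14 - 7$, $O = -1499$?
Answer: $- \frac{1}{157239} \approx -6.3597 \cdot 10^{-6}$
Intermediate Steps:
$I{\left(d,V \right)} = 2 - V$
$N = 105$ ($N = 112 - 7 = 105$)
$l = 105$
$o{\left(y \right)} = - 1499 y$ ($o{\left(y \right)} = y \left(-1499\right) = - 1499 y$)
$a{\left(Q \right)} = 3 Q$ ($a{\left(Q \right)} = 2 Q + Q = 3 Q$)
$\frac{1}{a{\left(I{\left(32,-50 \right)} \right)} + o{\left(l \right)}} = \frac{1}{3 \left(2 - -50\right) - 157395} = \frac{1}{3 \left(2 + 50\right) - 157395} = \frac{1}{3 \cdot 52 - 157395} = \frac{1}{156 - 157395} = \frac{1}{-157239} = - \frac{1}{157239}$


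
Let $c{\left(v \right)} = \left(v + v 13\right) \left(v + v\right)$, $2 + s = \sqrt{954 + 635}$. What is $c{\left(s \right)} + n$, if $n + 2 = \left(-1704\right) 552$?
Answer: $-896006 - 112 \sqrt{1589} \approx -9.0047 \cdot 10^{5}$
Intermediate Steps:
$s = -2 + \sqrt{1589}$ ($s = -2 + \sqrt{954 + 635} = -2 + \sqrt{1589} \approx 37.862$)
$c{\left(v \right)} = 28 v^{2}$ ($c{\left(v \right)} = \left(v + 13 v\right) 2 v = 14 v 2 v = 28 v^{2}$)
$n = -940610$ ($n = -2 - 940608 = -940610$)
$c{\left(s \right)} + n = 28 \left(-2 + \sqrt{1589}\right)^{2} - 940610 = -940610 + 28 \left(-2 + \sqrt{1589}\right)^{2}$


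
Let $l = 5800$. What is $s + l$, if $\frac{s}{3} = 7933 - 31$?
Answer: $29506$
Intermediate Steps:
$s = 23706$ ($s = 3 \left(7933 - 31\right) = 3 \cdot 7902 = 23706$)
$s + l = 23706 + 5800 = 29506$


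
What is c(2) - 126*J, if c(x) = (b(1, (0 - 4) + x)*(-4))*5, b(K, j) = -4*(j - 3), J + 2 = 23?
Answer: -3046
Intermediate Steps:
J = 21 (J = -2 + 23 = 21)
b(K, j) = 12 - 4*j (b(K, j) = -4*(-3 + j) = 12 - 4*j)
c(x) = -560 + 80*x (c(x) = ((12 - 4*((0 - 4) + x))*(-4))*5 = ((12 - 4*(-4 + x))*(-4))*5 = ((12 + (16 - 4*x))*(-4))*5 = ((28 - 4*x)*(-4))*5 = (-112 + 16*x)*5 = -560 + 80*x)
c(2) - 126*J = (-560 + 80*2) - 126*21 = (-560 + 160) - 2646 = -400 - 2646 = -3046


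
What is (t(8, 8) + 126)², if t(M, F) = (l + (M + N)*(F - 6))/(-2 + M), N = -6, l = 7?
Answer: 588289/36 ≈ 16341.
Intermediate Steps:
t(M, F) = (7 + (-6 + F)*(-6 + M))/(-2 + M) (t(M, F) = (7 + (M - 6)*(F - 6))/(-2 + M) = (7 + (-6 + M)*(-6 + F))/(-2 + M) = (7 + (-6 + F)*(-6 + M))/(-2 + M))
(t(8, 8) + 126)² = ((43 - 6*8 - 6*8 + 8*8)/(-2 + 8) + 126)² = ((43 - 48 - 48 + 64)/6 + 126)² = ((⅙)*11 + 126)² = (11/6 + 126)² = (767/6)² = 588289/36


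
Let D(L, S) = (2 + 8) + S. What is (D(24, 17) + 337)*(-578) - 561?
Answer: -210953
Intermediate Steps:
D(L, S) = 10 + S
(D(24, 17) + 337)*(-578) - 561 = ((10 + 17) + 337)*(-578) - 561 = (27 + 337)*(-578) - 561 = 364*(-578) - 561 = -210392 - 561 = -210953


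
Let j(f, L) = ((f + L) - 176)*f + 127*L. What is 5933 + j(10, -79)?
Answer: -6550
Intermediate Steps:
j(f, L) = 127*L + f*(-176 + L + f) (j(f, L) = ((L + f) - 176)*f + 127*L = (-176 + L + f)*f + 127*L = f*(-176 + L + f) + 127*L = 127*L + f*(-176 + L + f))
5933 + j(10, -79) = 5933 + (10**2 - 176*10 + 127*(-79) - 79*10) = 5933 + (100 - 1760 - 10033 - 790) = 5933 - 12483 = -6550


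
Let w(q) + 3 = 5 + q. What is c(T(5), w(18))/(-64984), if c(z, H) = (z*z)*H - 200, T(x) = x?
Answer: -75/16246 ≈ -0.0046165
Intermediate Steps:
w(q) = 2 + q (w(q) = -3 + (5 + q) = 2 + q)
c(z, H) = -200 + H*z**2 (c(z, H) = z**2*H - 200 = H*z**2 - 200 = -200 + H*z**2)
c(T(5), w(18))/(-64984) = (-200 + (2 + 18)*5**2)/(-64984) = (-200 + 20*25)*(-1/64984) = (-200 + 500)*(-1/64984) = 300*(-1/64984) = -75/16246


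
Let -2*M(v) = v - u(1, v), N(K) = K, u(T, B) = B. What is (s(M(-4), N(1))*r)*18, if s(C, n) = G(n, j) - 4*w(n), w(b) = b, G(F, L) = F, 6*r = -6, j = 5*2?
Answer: 54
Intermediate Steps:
j = 10
r = -1 (r = (⅙)*(-6) = -1)
M(v) = 0 (M(v) = -(v - v)/2 = -½*0 = 0)
s(C, n) = -3*n (s(C, n) = n - 4*n = -3*n)
(s(M(-4), N(1))*r)*18 = (-3*1*(-1))*18 = -3*(-1)*18 = 3*18 = 54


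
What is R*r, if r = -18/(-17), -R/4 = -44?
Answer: 3168/17 ≈ 186.35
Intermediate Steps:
R = 176 (R = -4*(-44) = 176)
r = 18/17 (r = -18*(-1/17) = 18/17 ≈ 1.0588)
R*r = 176*(18/17) = 3168/17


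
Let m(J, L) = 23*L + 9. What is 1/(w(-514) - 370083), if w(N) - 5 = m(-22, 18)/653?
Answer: -653/241660511 ≈ -2.7021e-6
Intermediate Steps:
m(J, L) = 9 + 23*L
w(N) = 3688/653 (w(N) = 5 + (9 + 23*18)/653 = 5 + (9 + 414)*(1/653) = 5 + 423*(1/653) = 5 + 423/653 = 3688/653)
1/(w(-514) - 370083) = 1/(3688/653 - 370083) = 1/(-241660511/653) = -653/241660511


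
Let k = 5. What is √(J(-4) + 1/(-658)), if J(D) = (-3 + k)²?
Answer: √1731198/658 ≈ 1.9996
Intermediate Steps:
J(D) = 4 (J(D) = (-3 + 5)² = 2² = 4)
√(J(-4) + 1/(-658)) = √(4 + 1/(-658)) = √(4 - 1/658) = √(2631/658) = √1731198/658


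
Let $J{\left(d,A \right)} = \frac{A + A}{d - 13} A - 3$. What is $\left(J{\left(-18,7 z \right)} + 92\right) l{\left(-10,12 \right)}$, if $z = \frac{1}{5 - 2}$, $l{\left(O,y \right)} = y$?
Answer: $\frac{98932}{93} \approx 1063.8$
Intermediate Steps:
$z = \frac{1}{3}$ ($z = \frac{1}{5 - 2} = \frac{1}{3} \approx 0.33333$)
$J{\left(d,A \right)} = -3 + \frac{2 A^{2}}{-13 + d}$ ($J{\left(d,A \right)} = \frac{2 A}{-13 + d} A - 3 = \frac{2 A^{2}}{-13 + d} - 3 = -3 + \frac{2 A^{2}}{-13 + d}$)
$\left(J{\left(-18,7 z \right)} + 92\right) l{\left(-10,12 \right)} = \left(\frac{39 - -54 + 2 \left(7 \cdot \frac{1}{3}\right)^{2}}{-13 - 18} + 92\right) 12 = \left(\frac{39 + 54 + 2 \left(\frac{7}{3}\right)^{2}}{-31} + 92\right) 12 = \left(- \frac{39 + 54 + 2 \cdot \frac{49}{9}}{31} + 92\right) 12 = \left(- \frac{39 + 54 + \frac{98}{9}}{31} + 92\right) 12 = \left(\left(- \frac{1}{31}\right) \frac{935}{9} + 92\right) 12 = \left(- \frac{935}{279} + 92\right) 12 = \frac{24733}{279} \cdot 12 = \frac{98932}{93}$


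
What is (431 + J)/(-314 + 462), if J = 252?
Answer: 683/148 ≈ 4.6149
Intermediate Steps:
(431 + J)/(-314 + 462) = (431 + 252)/(-314 + 462) = 683/148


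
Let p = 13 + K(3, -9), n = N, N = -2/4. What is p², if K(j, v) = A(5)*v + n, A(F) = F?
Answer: 4225/4 ≈ 1056.3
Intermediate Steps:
N = -½ (N = -2*¼ = -½ ≈ -0.50000)
n = -½ ≈ -0.50000
K(j, v) = -½ + 5*v (K(j, v) = 5*v - ½ = -½ + 5*v)
p = -65/2 (p = 13 + (-½ + 5*(-9)) = 13 + (-½ - 45) = 13 - 91/2 = -65/2 ≈ -32.500)
p² = (-65/2)² = 4225/4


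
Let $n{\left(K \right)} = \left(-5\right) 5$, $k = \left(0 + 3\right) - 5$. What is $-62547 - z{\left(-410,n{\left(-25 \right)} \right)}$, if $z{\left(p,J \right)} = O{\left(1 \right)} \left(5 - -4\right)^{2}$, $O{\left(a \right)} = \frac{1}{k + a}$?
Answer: $-62466$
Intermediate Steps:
$k = -2$ ($k = 3 - 5 = -2$)
$O{\left(a \right)} = \frac{1}{-2 + a}$
$n{\left(K \right)} = -25$
$z{\left(p,J \right)} = -81$ ($z{\left(p,J \right)} = \frac{\left(5 - -4\right)^{2}}{-2 + 1} = \frac{\left(5 + 4\right)^{2}}{-1} = - 9^{2} = \left(-1\right) 81 = -81$)
$-62547 - z{\left(-410,n{\left(-25 \right)} \right)} = -62547 - -81 = -62547 + 81 = -62466$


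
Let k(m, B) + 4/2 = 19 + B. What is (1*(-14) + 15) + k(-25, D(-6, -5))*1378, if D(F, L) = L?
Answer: 16537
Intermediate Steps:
k(m, B) = 17 + B (k(m, B) = -2 + (19 + B) = 17 + B)
(1*(-14) + 15) + k(-25, D(-6, -5))*1378 = (1*(-14) + 15) + (17 - 5)*1378 = (-14 + 15) + 12*1378 = 1 + 16536 = 16537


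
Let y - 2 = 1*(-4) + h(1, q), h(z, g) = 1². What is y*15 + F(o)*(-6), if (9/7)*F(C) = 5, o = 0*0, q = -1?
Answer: -115/3 ≈ -38.333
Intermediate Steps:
h(z, g) = 1
o = 0
F(C) = 35/9 (F(C) = (7/9)*5 = 35/9)
y = -1 (y = 2 + (1*(-4) + 1) = 2 + (-4 + 1) = 2 - 3 = -1)
y*15 + F(o)*(-6) = -1*15 + (35/9)*(-6) = -15 - 70/3 = -115/3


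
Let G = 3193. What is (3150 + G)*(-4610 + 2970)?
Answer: -10402520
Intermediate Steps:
(3150 + G)*(-4610 + 2970) = (3150 + 3193)*(-4610 + 2970) = 6343*(-1640) = -10402520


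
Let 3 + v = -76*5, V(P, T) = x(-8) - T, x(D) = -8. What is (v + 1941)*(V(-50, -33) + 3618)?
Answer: 5675794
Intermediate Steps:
V(P, T) = -8 - T
v = -383 (v = -3 - 76*5 = -3 - 380 = -383)
(v + 1941)*(V(-50, -33) + 3618) = (-383 + 1941)*((-8 - 1*(-33)) + 3618) = 1558*((-8 + 33) + 3618) = 1558*(25 + 3618) = 1558*3643 = 5675794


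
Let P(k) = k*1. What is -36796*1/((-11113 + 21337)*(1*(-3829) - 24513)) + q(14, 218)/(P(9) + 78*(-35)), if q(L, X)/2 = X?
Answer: -10519915931/65705031864 ≈ -0.16011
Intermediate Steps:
P(k) = k
q(L, X) = 2*X
-36796*1/((-11113 + 21337)*(1*(-3829) - 24513)) + q(14, 218)/(P(9) + 78*(-35)) = -36796*1/((-11113 + 21337)*(1*(-3829) - 24513)) + (2*218)/(9 + 78*(-35)) = -36796*1/(10224*(-3829 - 24513)) + 436/(9 - 2730) = -36796/(10224*(-28342)) + 436/(-2721) = -36796/(-289768608) + 436*(-1/2721) = -36796*(-1/289768608) - 436/2721 = 9199/72442152 - 436/2721 = -10519915931/65705031864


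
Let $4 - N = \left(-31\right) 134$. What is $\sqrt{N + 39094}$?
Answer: $2 \sqrt{10813} \approx 207.97$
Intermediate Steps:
$N = 4158$ ($N = 4 - \left(-31\right) 134 = 4 - -4154 = 4 + 4154 = 4158$)
$\sqrt{N + 39094} = \sqrt{4158 + 39094} = \sqrt{43252} = 2 \sqrt{10813}$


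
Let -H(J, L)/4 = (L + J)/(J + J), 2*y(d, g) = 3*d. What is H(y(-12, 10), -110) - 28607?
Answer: -257591/9 ≈ -28621.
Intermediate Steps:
y(d, g) = 3*d/2 (y(d, g) = (3*d)/2 = 3*d/2)
H(J, L) = -2*(J + L)/J (H(J, L) = -4*(L + J)/(J + J) = -4*(J + L)/(2*J) = -4*(J + L)*1/(2*J) = -2*(J + L)/J)
H(y(-12, 10), -110) - 28607 = (-2 - 2*(-110)/(3/2)*(-12)) - 28607 = (-2 - 2*(-110)/(-18)) - 28607 = (-2 - 2*(-110)*(-1/18)) - 28607 = (-2 - 110/9) - 28607 = -128/9 - 28607 = -257591/9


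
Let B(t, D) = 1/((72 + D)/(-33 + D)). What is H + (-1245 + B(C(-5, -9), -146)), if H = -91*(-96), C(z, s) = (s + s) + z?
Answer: 554513/74 ≈ 7493.4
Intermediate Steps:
C(z, s) = z + 2*s (C(z, s) = 2*s + z = z + 2*s)
B(t, D) = (-33 + D)/(72 + D) (B(t, D) = 1/((72 + D)/(-33 + D)) = (-33 + D)/(72 + D))
H = 8736
H + (-1245 + B(C(-5, -9), -146)) = 8736 + (-1245 + (-33 - 146)/(72 - 146)) = 8736 + (-1245 - 179/(-74)) = 8736 + (-1245 - 1/74*(-179)) = 8736 + (-1245 + 179/74) = 8736 - 91951/74 = 554513/74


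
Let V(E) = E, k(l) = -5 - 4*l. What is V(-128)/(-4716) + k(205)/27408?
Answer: -31873/10771344 ≈ -0.0029591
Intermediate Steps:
V(-128)/(-4716) + k(205)/27408 = -128/(-4716) + (-5 - 4*205)/27408 = -128*(-1/4716) + (-5 - 820)*(1/27408) = 32/1179 - 825*1/27408 = 32/1179 - 275/9136 = -31873/10771344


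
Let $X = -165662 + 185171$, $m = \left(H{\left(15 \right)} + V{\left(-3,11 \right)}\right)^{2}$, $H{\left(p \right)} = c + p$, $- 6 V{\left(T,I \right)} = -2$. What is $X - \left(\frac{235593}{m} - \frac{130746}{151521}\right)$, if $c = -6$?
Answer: $\frac{665449700821}{39597488} \approx 16805.0$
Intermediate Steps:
$V{\left(T,I \right)} = \frac{1}{3}$ ($V{\left(T,I \right)} = \left(- \frac{1}{6}\right) \left(-2\right) = \frac{1}{3}$)
$H{\left(p \right)} = -6 + p$
$m = \frac{784}{9}$ ($m = \left(\left(-6 + 15\right) + \frac{1}{3}\right)^{2} = \left(9 + \frac{1}{3}\right)^{2} = \left(\frac{28}{3}\right)^{2} = \frac{784}{9} \approx 87.111$)
$X = 19509$
$X - \left(\frac{235593}{m} - \frac{130746}{151521}\right) = 19509 - \left(\frac{235593}{\frac{784}{9}} - \frac{130746}{151521}\right) = 19509 - \left(235593 \cdot \frac{9}{784} - \frac{43582}{50507}\right) = 19509 - \left(\frac{2120337}{784} - \frac{43582}{50507}\right) = 19509 - \frac{107057692571}{39597488} = \frac{665449700821}{39597488}$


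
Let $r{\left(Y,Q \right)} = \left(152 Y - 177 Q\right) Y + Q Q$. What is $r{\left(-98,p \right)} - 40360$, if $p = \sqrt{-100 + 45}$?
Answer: $1419393 + 17346 i \sqrt{55} \approx 1.4194 \cdot 10^{6} + 1.2864 \cdot 10^{5} i$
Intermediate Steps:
$p = i \sqrt{55}$ ($p = \sqrt{-55} = i \sqrt{55} \approx 7.4162 i$)
$r{\left(Y,Q \right)} = Q^{2} + Y \left(- 177 Q + 152 Y\right)$ ($r{\left(Y,Q \right)} = \left(- 177 Q + 152 Y\right) Y + Q^{2} = Y \left(- 177 Q + 152 Y\right) + Q^{2} = Q^{2} + Y \left(- 177 Q + 152 Y\right)$)
$r{\left(-98,p \right)} - 40360 = \left(\left(i \sqrt{55}\right)^{2} + 152 \left(-98\right)^{2} - 177 i \sqrt{55} \left(-98\right)\right) - 40360 = \left(-55 + 152 \cdot 9604 + 17346 i \sqrt{55}\right) - 40360 = \left(-55 + 1459808 + 17346 i \sqrt{55}\right) - 40360 = \left(1459753 + 17346 i \sqrt{55}\right) - 40360 = 1419393 + 17346 i \sqrt{55}$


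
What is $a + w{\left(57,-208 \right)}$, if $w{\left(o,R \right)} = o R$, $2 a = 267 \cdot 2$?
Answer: $-11589$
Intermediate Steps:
$a = 267$ ($a = \frac{267 \cdot 2}{2} = \frac{1}{2} \cdot 534 = 267$)
$w{\left(o,R \right)} = R o$
$a + w{\left(57,-208 \right)} = 267 - 11856 = -11589$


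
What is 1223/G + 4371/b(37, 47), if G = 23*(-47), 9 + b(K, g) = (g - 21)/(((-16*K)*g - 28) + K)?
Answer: -131733485068/270640241 ≈ -486.75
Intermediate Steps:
b(K, g) = -9 + (-21 + g)/(-28 + K - 16*K*g) (b(K, g) = -9 + (g - 21)/(((-16*K)*g - 28) + K) = -9 + (-21 + g)/((-16*K*g - 28) + K) = -9 + (-21 + g)/((-28 - 16*K*g) + K) = -9 + (-21 + g)/(-28 + K - 16*K*g))
G = -1081
1223/G + 4371/b(37, 47) = 1223/(-1081) + 4371/(((-231 - 1*47 + 9*37 - 144*37*47)/(28 - 1*37 + 16*37*47))) = 1223*(-1/1081) + 4371/(((-231 - 47 + 333 - 250416)/(28 - 37 + 27824))) = -1223/1081 + 4371/((-250361/27815)) = -1223/1081 + 4371/(((1/27815)*(-250361))) = -1223/1081 + 4371/(-250361/27815) = -1223/1081 + 4371*(-27815/250361) = -1223/1081 - 121579365/250361 = -131733485068/270640241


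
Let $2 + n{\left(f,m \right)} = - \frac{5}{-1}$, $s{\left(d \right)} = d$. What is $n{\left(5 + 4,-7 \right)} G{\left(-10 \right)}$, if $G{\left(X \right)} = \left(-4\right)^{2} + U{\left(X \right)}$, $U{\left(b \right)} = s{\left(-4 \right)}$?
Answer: $36$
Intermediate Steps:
$U{\left(b \right)} = -4$
$n{\left(f,m \right)} = 3$ ($n{\left(f,m \right)} = -2 - \frac{5}{-1} = -2 - -5 = -2 + 5 = 3$)
$G{\left(X \right)} = 12$ ($G{\left(X \right)} = \left(-4\right)^{2} - 4 = 16 - 4 = 12$)
$n{\left(5 + 4,-7 \right)} G{\left(-10 \right)} = 3 \cdot 12 = 36$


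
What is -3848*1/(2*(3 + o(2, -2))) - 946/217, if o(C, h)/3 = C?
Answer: -426022/1953 ≈ -218.14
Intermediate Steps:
o(C, h) = 3*C
-3848*1/(2*(3 + o(2, -2))) - 946/217 = -3848*1/(2*(3 + 3*2)) - 946/217 = -3848*1/(2*(3 + 6)) - 946*1/217 = -3848/(2*9) - 946/217 = -3848/18 - 946/217 = -3848*1/18 - 946/217 = -1924/9 - 946/217 = -426022/1953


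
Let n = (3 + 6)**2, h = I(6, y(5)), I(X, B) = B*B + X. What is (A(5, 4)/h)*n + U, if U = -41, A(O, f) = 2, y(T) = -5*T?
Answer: -25709/631 ≈ -40.743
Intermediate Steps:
I(X, B) = X + B**2 (I(X, B) = B**2 + X = X + B**2)
h = 631 (h = 6 + (-5*5)**2 = 6 + (-25)**2 = 6 + 625 = 631)
n = 81 (n = 9**2 = 81)
(A(5, 4)/h)*n + U = (2/631)*81 - 41 = 162/631 - 41 = -25709/631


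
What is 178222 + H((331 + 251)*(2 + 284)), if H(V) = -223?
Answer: 177999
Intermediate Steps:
178222 + H((331 + 251)*(2 + 284)) = 178222 - 223 = 177999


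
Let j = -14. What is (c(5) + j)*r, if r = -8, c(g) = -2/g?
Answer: 576/5 ≈ 115.20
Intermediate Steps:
(c(5) + j)*r = (-2/5 - 14)*(-8) = -72/5*(-8) = 576/5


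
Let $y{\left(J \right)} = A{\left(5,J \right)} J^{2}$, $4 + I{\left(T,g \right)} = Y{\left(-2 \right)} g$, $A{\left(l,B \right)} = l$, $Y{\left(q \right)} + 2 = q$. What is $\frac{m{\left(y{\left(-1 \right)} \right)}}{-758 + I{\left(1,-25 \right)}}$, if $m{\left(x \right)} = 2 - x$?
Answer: $\frac{3}{662} \approx 0.0045317$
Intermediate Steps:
$Y{\left(q \right)} = -2 + q$
$I{\left(T,g \right)} = -4 - 4 g$ ($I{\left(T,g \right)} = -4 + \left(-2 - 2\right) g = -4 - 4 g$)
$y{\left(J \right)} = 5 J^{2}$
$\frac{m{\left(y{\left(-1 \right)} \right)}}{-758 + I{\left(1,-25 \right)}} = \frac{2 - 5 \left(-1\right)^{2}}{-758 - -96} = \frac{2 - 5 \cdot 1}{-758 + \left(-4 + 100\right)} = \frac{2 - 5}{-758 + 96} = \frac{2 - 5}{-662} = \left(- \frac{1}{662}\right) \left(-3\right) = \frac{3}{662}$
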